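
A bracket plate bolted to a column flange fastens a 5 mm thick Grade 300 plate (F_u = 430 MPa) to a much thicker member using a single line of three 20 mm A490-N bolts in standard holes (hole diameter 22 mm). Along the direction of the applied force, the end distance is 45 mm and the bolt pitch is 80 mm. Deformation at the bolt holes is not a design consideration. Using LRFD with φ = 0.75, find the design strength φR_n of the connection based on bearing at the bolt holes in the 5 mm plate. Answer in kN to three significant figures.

276 kN

Per bolt r_n = 1.5 l_c t F_u ≤ 3.0 d t F_u; upper limit = 3.0 × 20 × 5 × 430 / 1000 = 129 kN.
Edge bolt: l_c = 45 − 22/2 = 34 mm → 1.5 × 34 × 5 × 430 / 1000 = 109.7 → r_n = 109.7 kN.
Interior bolts: l_c = 80 − 22 = 58 mm → 1.5 × 58 × 5 × 430 / 1000 = 187.1 → r_n = 129 kN.
R_n = 1 × 109.7 + 2 × 129 = 367.6 kN.
Design strength φR_n = 0.75 × 367.6 = 276 kN.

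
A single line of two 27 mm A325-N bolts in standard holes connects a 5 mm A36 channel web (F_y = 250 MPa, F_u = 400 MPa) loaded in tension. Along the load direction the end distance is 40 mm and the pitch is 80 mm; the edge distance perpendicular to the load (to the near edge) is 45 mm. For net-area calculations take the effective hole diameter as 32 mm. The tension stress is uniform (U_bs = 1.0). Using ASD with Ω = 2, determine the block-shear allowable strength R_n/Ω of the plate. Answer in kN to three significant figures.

72.2 kN

Shear plane L_v = 40 + 1·80 = 120 mm; A_gv = 120 × 5 = 600 mm².
A_nv = (120 − 1.5·32) × 5 = 360 mm².
A_nt = (45 − 0.5·32) × 5 = 145 mm².
0.6 F_u A_nv = 86.4 kN; 0.6 F_y A_gv = 90 kN → shear rupture governs the shear term.
R_n = 86.4 + 1.0 × 400 × 145 / 1000 = 144.4 kN.
Allowable strength R_n/Ω = 144.4 / 2 = 72.2 kN.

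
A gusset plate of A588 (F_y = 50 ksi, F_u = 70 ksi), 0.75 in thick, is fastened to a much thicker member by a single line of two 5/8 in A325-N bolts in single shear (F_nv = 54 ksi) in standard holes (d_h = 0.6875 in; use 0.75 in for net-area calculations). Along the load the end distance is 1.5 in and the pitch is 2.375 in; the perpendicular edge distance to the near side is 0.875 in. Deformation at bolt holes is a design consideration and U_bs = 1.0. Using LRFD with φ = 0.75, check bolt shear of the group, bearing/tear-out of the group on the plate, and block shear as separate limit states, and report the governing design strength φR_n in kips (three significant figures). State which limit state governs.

24.9 kips (bolt shear governs)

Bolt shear: A_b = π·0.625²/4 = 0.3068 in²; R_n = 54 × 0.3068 × 2 × 1 = 33.13 kips → 0.75 × 33.13 = 24.9 kips.
Bearing: edge l_c = 1.156, r_n = 72.84 kips; interior l_c = 1.688, r_n = 78.75 kips; R_n = 72.84 + 1·78.75 = 151.6 kips → 114 kips.
Block shear: A_gv = 2.906, A_nv = 2.062, A_nt = 0.375 in²; R_n = min(0.6F_uA_nv, 0.6F_yA_gv) + U_bs·F_u·A_nt = 112.9 kips → 84.7 kips.
Bolt shear governs: 24.9 kips.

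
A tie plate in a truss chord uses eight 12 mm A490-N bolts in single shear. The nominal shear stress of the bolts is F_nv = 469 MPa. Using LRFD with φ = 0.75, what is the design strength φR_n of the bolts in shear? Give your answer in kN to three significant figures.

A_b = π × 12² / 4 = 113.1 mm².
R_n = F_nv · A_b · n · n_s = 469 × 113.1 × 8 × 1 / 1000 = 424.3 kN.
Design strength φR_n = 0.75 × 424.3 = 318 kN.

318 kN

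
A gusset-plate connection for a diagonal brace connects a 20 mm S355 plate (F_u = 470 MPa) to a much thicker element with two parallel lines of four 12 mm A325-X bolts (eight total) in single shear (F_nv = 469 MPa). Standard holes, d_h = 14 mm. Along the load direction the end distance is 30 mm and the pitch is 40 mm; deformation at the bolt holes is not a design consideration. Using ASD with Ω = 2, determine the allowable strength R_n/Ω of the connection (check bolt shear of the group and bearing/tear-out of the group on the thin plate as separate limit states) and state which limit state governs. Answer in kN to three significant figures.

212 kN (bolt shear governs)

Bolt shear: A_b = π·12²/4 = 113.1 mm²; R_n = 469 × 113.1 × 8 × 1 / 1000 = 424.3 kN → 424.3 / 2 = 212 kN.
Bearing (1.5 l_c t F_u ≤ 3.0 d t F_u): upper limit = 3.0·12·20·470 / 1000 = 338.4 kN.
  Edge l_c = 30 − 14/2 = 23 → r_n = 324.3 kN; interior l_c = 40 − 14 = 26 → r_n = 338.4 kN.
  R_n,bearing = 2·324.3 + 6·338.4 = 2679 kN → 2679 / 2 = 1340 kN.
Bolt shear governs: 212 kN.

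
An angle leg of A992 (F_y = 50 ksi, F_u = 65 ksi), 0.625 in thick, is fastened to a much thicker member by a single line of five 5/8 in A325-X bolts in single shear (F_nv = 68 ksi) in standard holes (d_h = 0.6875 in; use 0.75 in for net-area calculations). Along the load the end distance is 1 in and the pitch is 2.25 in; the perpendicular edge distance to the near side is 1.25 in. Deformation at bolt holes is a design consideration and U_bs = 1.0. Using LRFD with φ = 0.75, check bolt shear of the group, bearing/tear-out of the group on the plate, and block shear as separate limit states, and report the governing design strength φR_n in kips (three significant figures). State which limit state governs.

78.2 kips (bolt shear governs)

Bolt shear: A_b = π·0.625²/4 = 0.3068 in²; R_n = 68 × 0.3068 × 5 × 1 = 104.3 kips → 0.75 × 104.3 = 78.2 kips.
Bearing: edge l_c = 0.6562, r_n = 31.99 kips; interior l_c = 1.562, r_n = 60.94 kips; R_n = 31.99 + 4·60.94 = 275.7 kips → 207 kips.
Block shear: A_gv = 6.25, A_nv = 4.141, A_nt = 0.5469 in²; R_n = min(0.6F_uA_nv, 0.6F_yA_gv) + U_bs·F_u·A_nt = 197 kips → 148 kips.
Bolt shear governs: 78.2 kips.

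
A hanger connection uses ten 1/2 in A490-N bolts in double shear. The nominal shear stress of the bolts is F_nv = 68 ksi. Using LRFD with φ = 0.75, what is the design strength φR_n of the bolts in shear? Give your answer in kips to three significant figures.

A_b = π × 0.5² / 4 = 0.1963 in².
R_n = F_nv · A_b · n · n_s = 68 × 0.1963 × 10 × 2 = 267 kips.
Design strength φR_n = 0.75 × 267 = 200 kips.

200 kips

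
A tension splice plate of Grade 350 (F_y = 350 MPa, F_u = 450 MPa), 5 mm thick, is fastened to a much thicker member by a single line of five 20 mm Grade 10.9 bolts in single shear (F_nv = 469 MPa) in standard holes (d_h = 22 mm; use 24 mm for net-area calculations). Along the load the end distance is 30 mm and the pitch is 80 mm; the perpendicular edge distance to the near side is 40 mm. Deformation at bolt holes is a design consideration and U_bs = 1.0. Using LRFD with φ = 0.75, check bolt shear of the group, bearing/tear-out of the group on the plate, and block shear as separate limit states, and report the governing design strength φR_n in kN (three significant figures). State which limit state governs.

292 kN (block shear governs)

Bolt shear: A_b = π·20²/4 = 314.2 mm²; R_n = 469 × 314.2 × 5 × 1 / 1000 = 736.7 kN → 0.75 × 736.7 = 553 kN.
Bearing: edge l_c = 19, r_n = 51.3 kN; interior l_c = 58, r_n = 108 kN; R_n = 51.3 + 4·108 = 483.3 kN → 362 kN.
Block shear: A_gv = 1750, A_nv = 1210, A_nt = 140 mm²; R_n = min(0.6F_uA_nv, 0.6F_yA_gv) + U_bs·F_u·A_nt = 389.7 kN → 292 kN.
Block shear governs: 292 kN.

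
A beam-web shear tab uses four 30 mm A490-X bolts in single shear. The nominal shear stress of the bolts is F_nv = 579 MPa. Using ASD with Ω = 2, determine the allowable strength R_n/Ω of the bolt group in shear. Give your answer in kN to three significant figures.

819 kN

A_b = π × 30² / 4 = 706.9 mm².
R_n = F_nv · A_b · n · n_s = 579 × 706.9 × 4 × 1 / 1000 = 1637 kN.
Allowable strength R_n/Ω = 1637 / 2 = 819 kN.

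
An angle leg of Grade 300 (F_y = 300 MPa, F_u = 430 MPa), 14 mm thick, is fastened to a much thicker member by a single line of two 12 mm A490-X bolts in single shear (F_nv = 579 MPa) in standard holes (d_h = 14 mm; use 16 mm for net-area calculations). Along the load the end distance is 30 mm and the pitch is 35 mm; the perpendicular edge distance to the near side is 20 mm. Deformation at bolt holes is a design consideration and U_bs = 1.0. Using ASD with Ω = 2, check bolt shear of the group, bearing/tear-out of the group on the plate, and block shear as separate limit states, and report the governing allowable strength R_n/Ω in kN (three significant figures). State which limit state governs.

65.5 kN (bolt shear governs)

Bolt shear: A_b = π·12²/4 = 113.1 mm²; R_n = 579 × 113.1 × 2 × 1 / 1000 = 131 kN → 131 / 2 = 65.5 kN.
Bearing: edge l_c = 23, r_n = 166.2 kN; interior l_c = 21, r_n = 151.7 kN; R_n = 166.2 + 1·151.7 = 317.9 kN → 159 kN.
Block shear: A_gv = 910, A_nv = 574, A_nt = 168 mm²; R_n = min(0.6F_uA_nv, 0.6F_yA_gv) + U_bs·F_u·A_nt = 220.3 kN → 110 kN.
Bolt shear governs: 65.5 kN.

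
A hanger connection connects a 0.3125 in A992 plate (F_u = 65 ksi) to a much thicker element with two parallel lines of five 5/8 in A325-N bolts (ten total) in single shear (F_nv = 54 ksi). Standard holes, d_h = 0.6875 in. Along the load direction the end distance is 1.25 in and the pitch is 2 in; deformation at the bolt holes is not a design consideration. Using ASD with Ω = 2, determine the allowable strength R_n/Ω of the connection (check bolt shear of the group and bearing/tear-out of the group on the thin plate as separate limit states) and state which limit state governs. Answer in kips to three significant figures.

Bolt shear: A_b = π·0.625²/4 = 0.3068 in²; R_n = 54 × 0.3068 × 10 × 1 = 165.7 kips → 165.7 / 2 = 82.8 kips.
Bearing (1.5 l_c t F_u ≤ 3.0 d t F_u): upper limit = 3.0·0.625·0.3125·65 = 38.09 kips.
  Edge l_c = 1.25 − 0.6875/2 = 0.9062 → r_n = 27.61 kips; interior l_c = 2 − 0.6875 = 1.312 → r_n = 38.09 kips.
  R_n,bearing = 2·27.61 + 8·38.09 = 359.9 kips → 359.9 / 2 = 180 kips.
Bolt shear governs: 82.8 kips.

82.8 kips (bolt shear governs)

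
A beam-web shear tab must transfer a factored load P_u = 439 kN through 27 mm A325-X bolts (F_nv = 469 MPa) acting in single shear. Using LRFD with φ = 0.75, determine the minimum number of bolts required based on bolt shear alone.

A_b = π·27²/4 = 572.6 mm².
Per-bolt design strength φR_n = 0.75 × 469 × 572.6 × 1 / 1000 = 201.4 kN.
n ≥ 439 / 201.4 = 2.18 → use 3 bolts.

3 bolts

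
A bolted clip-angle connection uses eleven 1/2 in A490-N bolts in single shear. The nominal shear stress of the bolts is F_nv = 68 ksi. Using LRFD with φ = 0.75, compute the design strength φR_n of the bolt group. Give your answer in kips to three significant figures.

110 kips

A_b = π × 0.5² / 4 = 0.1963 in².
R_n = F_nv · A_b · n · n_s = 68 × 0.1963 × 11 × 1 = 146.9 kips.
Design strength φR_n = 0.75 × 146.9 = 110 kips.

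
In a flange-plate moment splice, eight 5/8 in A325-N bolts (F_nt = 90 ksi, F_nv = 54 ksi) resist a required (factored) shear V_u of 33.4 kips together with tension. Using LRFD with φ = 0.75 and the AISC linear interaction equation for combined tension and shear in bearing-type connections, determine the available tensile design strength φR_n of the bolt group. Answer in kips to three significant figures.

A_b = π·0.625²/4 = 0.3068 in²; f_rv = 33.4 / (8 × 0.3068) = 13.61 ksi.
F'_nt = 1.3 F_nt − (F_nt / φF_nv) f_rv = 1.3·90 − (90/(0.75·54))·13.61 = 86.76 ksi, capped at F_nt → F'_nt = 86.76 ksi.
R_n = F'_nt · A_b · n = 86.76 × 0.3068 × 8 = 212.9 kips.
Design strength φR_n = 0.75 × 212.9 = 160 kips.

160 kips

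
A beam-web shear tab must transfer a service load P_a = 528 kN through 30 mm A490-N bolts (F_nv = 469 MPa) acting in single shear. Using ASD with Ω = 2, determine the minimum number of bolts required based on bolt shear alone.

A_b = π·30²/4 = 706.9 mm².
Per-bolt allowable strength R_n/Ω = 469 × 706.9 × 1 / 1000 / 2 = 165.8 kN.
n ≥ 528 / 165.8 = 3.185 → use 4 bolts.

4 bolts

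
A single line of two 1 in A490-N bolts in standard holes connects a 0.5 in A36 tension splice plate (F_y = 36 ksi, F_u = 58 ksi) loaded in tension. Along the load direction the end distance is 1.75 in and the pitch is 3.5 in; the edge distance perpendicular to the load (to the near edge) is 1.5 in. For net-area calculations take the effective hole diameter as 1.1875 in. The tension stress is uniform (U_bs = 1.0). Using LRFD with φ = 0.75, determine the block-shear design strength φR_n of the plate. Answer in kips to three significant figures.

Shear plane L_v = 1.75 + 1·3.5 = 5.25 in; A_gv = 5.25 × 0.5 = 2.625 in².
A_nv = (5.25 − 1.5·1.1875) × 0.5 = 1.734 in².
A_nt = (1.5 − 0.5·1.1875) × 0.5 = 0.4531 in².
0.6 F_u A_nv = 60.36 kips; 0.6 F_y A_gv = 56.7 kips → shear yielding governs the shear term.
R_n = 56.7 + 1.0 × 58 × 0.4531 = 82.98 kips.
Design strength φR_n = 0.75 × 82.98 = 62.2 kips.

62.2 kips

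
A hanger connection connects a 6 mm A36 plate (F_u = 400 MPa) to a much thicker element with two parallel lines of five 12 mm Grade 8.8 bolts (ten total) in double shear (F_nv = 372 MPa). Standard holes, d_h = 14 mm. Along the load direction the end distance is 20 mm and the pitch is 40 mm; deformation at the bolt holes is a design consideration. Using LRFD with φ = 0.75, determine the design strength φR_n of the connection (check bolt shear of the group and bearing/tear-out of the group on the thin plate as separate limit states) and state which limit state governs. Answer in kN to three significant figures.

471 kN (bearing governs)

Bolt shear: A_b = π·12²/4 = 113.1 mm²; R_n = 372 × 113.1 × 10 × 2 / 1000 = 841.4 kN → 0.75 × 841.4 = 631 kN.
Bearing (1.2 l_c t F_u ≤ 2.4 d t F_u): upper limit = 2.4·12·6·400 / 1000 = 69.12 kN.
  Edge l_c = 20 − 14/2 = 13 → r_n = 37.44 kN; interior l_c = 40 − 14 = 26 → r_n = 69.12 kN.
  R_n,bearing = 2·37.44 + 8·69.12 = 627.8 kN → 0.75 × 627.8 = 471 kN.
Bearing governs: 471 kN.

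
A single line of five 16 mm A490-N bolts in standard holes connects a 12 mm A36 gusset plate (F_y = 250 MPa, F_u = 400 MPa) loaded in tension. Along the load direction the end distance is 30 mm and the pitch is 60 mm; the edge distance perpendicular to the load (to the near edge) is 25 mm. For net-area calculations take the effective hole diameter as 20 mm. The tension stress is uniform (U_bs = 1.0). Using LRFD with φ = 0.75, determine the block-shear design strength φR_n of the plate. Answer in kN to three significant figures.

Shear plane L_v = 30 + 4·60 = 270 mm; A_gv = 270 × 12 = 3240 mm².
A_nv = (270 − 4.5·20) × 12 = 2160 mm².
A_nt = (25 − 0.5·20) × 12 = 180 mm².
0.6 F_u A_nv = 518.4 kN; 0.6 F_y A_gv = 486 kN → shear yielding governs the shear term.
R_n = 486 + 1.0 × 400 × 180 / 1000 = 558 kN.
Design strength φR_n = 0.75 × 558 = 418 kN.

418 kN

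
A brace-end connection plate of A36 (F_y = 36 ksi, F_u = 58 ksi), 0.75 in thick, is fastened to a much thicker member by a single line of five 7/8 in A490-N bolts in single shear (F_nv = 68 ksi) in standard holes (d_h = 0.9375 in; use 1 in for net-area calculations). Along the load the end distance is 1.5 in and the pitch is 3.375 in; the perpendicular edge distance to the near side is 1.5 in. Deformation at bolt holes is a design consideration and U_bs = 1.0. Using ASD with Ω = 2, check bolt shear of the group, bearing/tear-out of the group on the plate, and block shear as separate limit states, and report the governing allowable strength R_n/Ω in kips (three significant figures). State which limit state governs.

Bolt shear: A_b = π·0.875²/4 = 0.6013 in²; R_n = 68 × 0.6013 × 5 × 1 = 204.4 kips → 204.4 / 2 = 102 kips.
Bearing: edge l_c = 1.031, r_n = 53.83 kips; interior l_c = 2.438, r_n = 91.35 kips; R_n = 53.83 + 4·91.35 = 419.2 kips → 210 kips.
Block shear: A_gv = 11.25, A_nv = 7.875, A_nt = 0.75 in²; R_n = min(0.6F_uA_nv, 0.6F_yA_gv) + U_bs·F_u·A_nt = 286.5 kips → 143 kips.
Bolt shear governs: 102 kips.

102 kips (bolt shear governs)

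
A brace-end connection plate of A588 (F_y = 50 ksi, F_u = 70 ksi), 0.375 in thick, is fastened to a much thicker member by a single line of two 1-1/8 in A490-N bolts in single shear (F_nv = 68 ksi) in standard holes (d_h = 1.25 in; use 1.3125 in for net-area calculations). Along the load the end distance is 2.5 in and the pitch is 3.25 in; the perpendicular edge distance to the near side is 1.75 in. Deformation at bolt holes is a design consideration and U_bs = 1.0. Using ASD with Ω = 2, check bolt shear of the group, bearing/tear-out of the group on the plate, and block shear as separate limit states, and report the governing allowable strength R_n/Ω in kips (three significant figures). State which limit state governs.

Bolt shear: A_b = π·1.125²/4 = 0.994 in²; R_n = 68 × 0.994 × 2 × 1 = 135.2 kips → 135.2 / 2 = 67.6 kips.
Bearing: edge l_c = 1.875, r_n = 59.06 kips; interior l_c = 2, r_n = 63 kips; R_n = 59.06 + 1·63 = 122.1 kips → 61 kips.
Block shear: A_gv = 2.156, A_nv = 1.418, A_nt = 0.4102 in²; R_n = min(0.6F_uA_nv, 0.6F_yA_gv) + U_bs·F_u·A_nt = 88.27 kips → 44.1 kips.
Block shear governs: 44.1 kips.

44.1 kips (block shear governs)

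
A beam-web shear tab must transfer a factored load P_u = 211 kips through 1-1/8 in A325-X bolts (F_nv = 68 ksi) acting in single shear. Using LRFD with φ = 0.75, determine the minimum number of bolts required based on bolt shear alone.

A_b = π·1.125²/4 = 0.994 in².
Per-bolt design strength φR_n = 0.75 × 68 × 0.994 × 1 = 50.69 kips.
n ≥ 211 / 50.69 = 4.162 → use 5 bolts.

5 bolts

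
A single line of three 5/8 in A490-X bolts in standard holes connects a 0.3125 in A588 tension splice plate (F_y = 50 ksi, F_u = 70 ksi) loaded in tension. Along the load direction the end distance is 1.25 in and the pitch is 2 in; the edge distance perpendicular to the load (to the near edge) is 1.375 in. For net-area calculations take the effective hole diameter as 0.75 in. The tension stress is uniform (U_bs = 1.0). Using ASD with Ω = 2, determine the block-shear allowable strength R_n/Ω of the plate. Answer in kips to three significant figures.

33.1 kips

Shear plane L_v = 1.25 + 2·2 = 5.25 in; A_gv = 5.25 × 0.3125 = 1.641 in².
A_nv = (5.25 − 2.5·0.75) × 0.3125 = 1.055 in².
A_nt = (1.375 − 0.5·0.75) × 0.3125 = 0.3125 in².
0.6 F_u A_nv = 44.3 kips; 0.6 F_y A_gv = 49.22 kips → shear rupture governs the shear term.
R_n = 44.3 + 1.0 × 70 × 0.3125 = 66.17 kips.
Allowable strength R_n/Ω = 66.17 / 2 = 33.1 kips.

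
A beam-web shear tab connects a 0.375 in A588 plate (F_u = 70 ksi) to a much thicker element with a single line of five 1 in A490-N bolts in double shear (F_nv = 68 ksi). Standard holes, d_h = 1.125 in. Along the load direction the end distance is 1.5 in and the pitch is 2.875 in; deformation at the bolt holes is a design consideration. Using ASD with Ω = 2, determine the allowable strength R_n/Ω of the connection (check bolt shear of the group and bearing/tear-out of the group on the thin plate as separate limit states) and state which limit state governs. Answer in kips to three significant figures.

125 kips (bearing governs)

Bolt shear: A_b = π·1²/4 = 0.7854 in²; R_n = 68 × 0.7854 × 5 × 2 = 534.1 kips → 534.1 / 2 = 267 kips.
Bearing (1.2 l_c t F_u ≤ 2.4 d t F_u): upper limit = 2.4·1·0.375·70 = 63 kips.
  Edge l_c = 1.5 − 1.125/2 = 0.9375 → r_n = 29.53 kips; interior l_c = 2.875 − 1.125 = 1.75 → r_n = 55.13 kips.
  R_n,bearing = 1·29.53 + 4·55.13 = 250 kips → 250 / 2 = 125 kips.
Bearing governs: 125 kips.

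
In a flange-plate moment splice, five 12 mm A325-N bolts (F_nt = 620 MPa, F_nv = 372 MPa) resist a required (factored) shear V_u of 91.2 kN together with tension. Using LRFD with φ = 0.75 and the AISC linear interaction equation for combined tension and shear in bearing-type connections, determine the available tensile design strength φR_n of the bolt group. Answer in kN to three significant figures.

190 kN

A_b = π·12²/4 = 113.1 mm²; f_rv = 91.2 × 1000 / (5 × 113.1) = 161.3 MPa.
F'_nt = 1.3 F_nt − (F_nt / φF_nv) f_rv = 1.3·620 − (620/(0.75·372))·161.3 = 447.6 MPa, capped at F_nt → F'_nt = 447.6 MPa.
R_n = F'_nt · A_b · n = 447.6 × 113.1 × 5 / 1000 = 253.1 kN.
Design strength φR_n = 0.75 × 253.1 = 190 kN.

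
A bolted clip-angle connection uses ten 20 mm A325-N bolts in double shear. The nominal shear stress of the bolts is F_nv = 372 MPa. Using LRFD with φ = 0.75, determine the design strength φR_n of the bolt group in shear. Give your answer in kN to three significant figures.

1750 kN

A_b = π × 20² / 4 = 314.2 mm².
R_n = F_nv · A_b · n · n_s = 372 × 314.2 × 10 × 2 / 1000 = 2337 kN.
Design strength φR_n = 0.75 × 2337 = 1750 kN.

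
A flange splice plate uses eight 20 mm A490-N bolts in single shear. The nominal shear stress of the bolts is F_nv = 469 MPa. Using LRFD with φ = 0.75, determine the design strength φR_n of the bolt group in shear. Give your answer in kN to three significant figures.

A_b = π × 20² / 4 = 314.2 mm².
R_n = F_nv · A_b · n · n_s = 469 × 314.2 × 8 × 1 / 1000 = 1179 kN.
Design strength φR_n = 0.75 × 1179 = 884 kN.

884 kN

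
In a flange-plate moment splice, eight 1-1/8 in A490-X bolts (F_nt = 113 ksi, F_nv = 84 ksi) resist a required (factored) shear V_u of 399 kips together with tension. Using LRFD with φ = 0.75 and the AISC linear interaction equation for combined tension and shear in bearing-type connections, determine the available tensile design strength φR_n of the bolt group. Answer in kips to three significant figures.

339 kips

A_b = π·1.125²/4 = 0.994 in²; f_rv = 399 / (8 × 0.994) = 50.18 ksi.
F'_nt = 1.3 F_nt − (F_nt / φF_nv) f_rv = 1.3·113 − (113/(0.75·84))·50.18 = 56.9 ksi, capped at F_nt → F'_nt = 56.9 ksi.
R_n = F'_nt · A_b · n = 56.9 × 0.994 × 8 = 452.5 kips.
Design strength φR_n = 0.75 × 452.5 = 339 kips.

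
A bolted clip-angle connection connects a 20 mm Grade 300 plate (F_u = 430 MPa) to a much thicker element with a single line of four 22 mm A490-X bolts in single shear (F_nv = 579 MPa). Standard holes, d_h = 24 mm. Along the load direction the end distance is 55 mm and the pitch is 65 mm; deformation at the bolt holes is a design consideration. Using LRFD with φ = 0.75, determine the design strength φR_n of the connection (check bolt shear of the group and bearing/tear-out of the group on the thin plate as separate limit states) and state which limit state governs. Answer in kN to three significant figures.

Bolt shear: A_b = π·22²/4 = 380.1 mm²; R_n = 579 × 380.1 × 4 × 1 / 1000 = 880.4 kN → 0.75 × 880.4 = 660 kN.
Bearing (1.2 l_c t F_u ≤ 2.4 d t F_u): upper limit = 2.4·22·20·430 / 1000 = 454.1 kN.
  Edge l_c = 55 − 24/2 = 43 → r_n = 443.8 kN; interior l_c = 65 − 24 = 41 → r_n = 423.1 kN.
  R_n,bearing = 1·443.8 + 3·423.1 = 1713 kN → 0.75 × 1713 = 1280 kN.
Bolt shear governs: 660 kN.

660 kN (bolt shear governs)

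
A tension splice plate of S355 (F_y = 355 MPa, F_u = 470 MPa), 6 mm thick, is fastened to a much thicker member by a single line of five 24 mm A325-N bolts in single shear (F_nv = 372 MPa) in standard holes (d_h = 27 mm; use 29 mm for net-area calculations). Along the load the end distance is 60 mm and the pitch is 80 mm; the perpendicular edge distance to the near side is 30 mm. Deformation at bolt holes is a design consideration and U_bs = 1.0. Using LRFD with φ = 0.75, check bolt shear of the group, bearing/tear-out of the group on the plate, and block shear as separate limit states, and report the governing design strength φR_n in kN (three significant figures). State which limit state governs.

Bolt shear: A_b = π·24²/4 = 452.4 mm²; R_n = 372 × 452.4 × 5 × 1 / 1000 = 841.4 kN → 0.75 × 841.4 = 631 kN.
Bearing: edge l_c = 46.5, r_n = 157.4 kN; interior l_c = 53, r_n = 162.4 kN; R_n = 157.4 + 4·162.4 = 807.1 kN → 605 kN.
Block shear: A_gv = 2280, A_nv = 1497, A_nt = 93 mm²; R_n = min(0.6F_uA_nv, 0.6F_yA_gv) + U_bs·F_u·A_nt = 465.9 kN → 349 kN.
Block shear governs: 349 kN.

349 kN (block shear governs)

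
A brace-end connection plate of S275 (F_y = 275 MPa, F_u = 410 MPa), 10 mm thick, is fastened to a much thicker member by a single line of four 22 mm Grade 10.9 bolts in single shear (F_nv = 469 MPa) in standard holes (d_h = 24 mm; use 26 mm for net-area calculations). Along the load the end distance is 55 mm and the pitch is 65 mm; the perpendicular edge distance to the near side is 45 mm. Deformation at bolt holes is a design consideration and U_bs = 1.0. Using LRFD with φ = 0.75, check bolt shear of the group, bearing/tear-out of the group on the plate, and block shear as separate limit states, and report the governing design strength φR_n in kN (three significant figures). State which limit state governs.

392 kN (block shear governs)

Bolt shear: A_b = π·22²/4 = 380.1 mm²; R_n = 469 × 380.1 × 4 × 1 / 1000 = 713.1 kN → 0.75 × 713.1 = 535 kN.
Bearing: edge l_c = 43, r_n = 211.6 kN; interior l_c = 41, r_n = 201.7 kN; R_n = 211.6 + 3·201.7 = 816.7 kN → 613 kN.
Block shear: A_gv = 2500, A_nv = 1590, A_nt = 320 mm²; R_n = min(0.6F_uA_nv, 0.6F_yA_gv) + U_bs·F_u·A_nt = 522.3 kN → 392 kN.
Block shear governs: 392 kN.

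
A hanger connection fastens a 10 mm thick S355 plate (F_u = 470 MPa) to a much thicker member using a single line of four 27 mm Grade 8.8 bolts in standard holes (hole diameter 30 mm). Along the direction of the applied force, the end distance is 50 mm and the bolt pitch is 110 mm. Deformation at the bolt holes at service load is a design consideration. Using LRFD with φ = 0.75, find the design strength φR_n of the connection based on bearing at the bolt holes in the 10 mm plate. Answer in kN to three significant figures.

833 kN

Per bolt r_n = 1.2 l_c t F_u ≤ 2.4 d t F_u; upper limit = 2.4 × 27 × 10 × 470 / 1000 = 304.6 kN.
Edge bolt: l_c = 50 − 30/2 = 35 mm → 1.2 × 35 × 10 × 470 / 1000 = 197.4 → r_n = 197.4 kN.
Interior bolts: l_c = 110 − 30 = 80 mm → 1.2 × 80 × 10 × 470 / 1000 = 451.2 → r_n = 304.6 kN.
R_n = 1 × 197.4 + 3 × 304.6 = 1111 kN.
Design strength φR_n = 0.75 × 1111 = 833 kN.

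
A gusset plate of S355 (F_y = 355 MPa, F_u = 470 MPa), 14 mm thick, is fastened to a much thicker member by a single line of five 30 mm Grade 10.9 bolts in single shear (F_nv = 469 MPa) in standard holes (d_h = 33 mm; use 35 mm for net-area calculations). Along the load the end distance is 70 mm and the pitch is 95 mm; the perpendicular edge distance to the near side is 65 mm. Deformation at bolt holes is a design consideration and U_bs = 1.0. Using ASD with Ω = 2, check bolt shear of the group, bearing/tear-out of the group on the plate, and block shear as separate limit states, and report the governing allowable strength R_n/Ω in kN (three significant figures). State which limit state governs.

Bolt shear: A_b = π·30²/4 = 706.9 mm²; R_n = 469 × 706.9 × 5 × 1 / 1000 = 1658 kN → 1658 / 2 = 829 kN.
Bearing: edge l_c = 53.5, r_n = 422.4 kN; interior l_c = 62, r_n = 473.8 kN; R_n = 422.4 + 4·473.8 = 2317 kN → 1160 kN.
Block shear: A_gv = 6300, A_nv = 4095, A_nt = 665 mm²; R_n = min(0.6F_uA_nv, 0.6F_yA_gv) + U_bs·F_u·A_nt = 1467 kN → 734 kN.
Block shear governs: 734 kN.

734 kN (block shear governs)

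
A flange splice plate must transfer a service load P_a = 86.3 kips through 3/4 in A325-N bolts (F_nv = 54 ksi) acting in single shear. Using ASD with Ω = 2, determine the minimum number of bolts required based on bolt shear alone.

A_b = π·0.75²/4 = 0.4418 in².
Per-bolt allowable strength R_n/Ω = 54 × 0.4418 × 1 / 2 = 11.93 kips.
n ≥ 86.3 / 11.93 = 7.235 → use 8 bolts.

8 bolts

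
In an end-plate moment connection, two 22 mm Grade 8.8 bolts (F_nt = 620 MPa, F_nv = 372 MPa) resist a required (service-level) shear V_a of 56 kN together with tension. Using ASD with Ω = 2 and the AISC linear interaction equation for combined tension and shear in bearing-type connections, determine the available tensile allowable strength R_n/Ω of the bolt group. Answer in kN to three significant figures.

A_b = π·22²/4 = 380.1 mm²; f_rv = 56 × 1000 / (2 × 380.1) = 73.66 MPa.
F'_nt = 1.3 F_nt − (Ω F_nt / F_nv) f_rv = 1.3·620 − (2·620/372)·73.66 = 560.5 MPa, capped at F_nt → F'_nt = 560.5 MPa.
R_n = F'_nt · A_b · n = 560.5 × 380.1 × 2 / 1000 = 426.1 kN.
Allowable strength R_n/Ω = 426.1 / 2 = 213 kN.

213 kN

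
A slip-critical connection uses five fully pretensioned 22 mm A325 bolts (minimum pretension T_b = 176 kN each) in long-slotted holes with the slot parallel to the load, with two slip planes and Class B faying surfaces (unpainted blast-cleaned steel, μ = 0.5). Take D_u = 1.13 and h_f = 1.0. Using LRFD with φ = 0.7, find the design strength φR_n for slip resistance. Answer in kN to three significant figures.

R_n = μ · D_u · h_f · T_b · n_s · n_b = 0.5 × 1.13 × 1.0 × 176 × 2 × 5 = 994.4 kN.
Design strength φR_n = 0.7 × 994.4 = 696 kN.

696 kN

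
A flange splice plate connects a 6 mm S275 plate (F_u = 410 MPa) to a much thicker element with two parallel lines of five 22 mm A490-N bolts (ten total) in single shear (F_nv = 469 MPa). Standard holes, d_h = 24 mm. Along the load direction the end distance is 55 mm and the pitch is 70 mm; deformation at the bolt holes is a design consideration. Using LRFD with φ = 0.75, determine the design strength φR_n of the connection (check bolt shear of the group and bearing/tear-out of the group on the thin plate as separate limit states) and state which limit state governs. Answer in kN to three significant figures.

970 kN (bearing governs)

Bolt shear: A_b = π·22²/4 = 380.1 mm²; R_n = 469 × 380.1 × 10 × 1 / 1000 = 1783 kN → 0.75 × 1783 = 1340 kN.
Bearing (1.2 l_c t F_u ≤ 2.4 d t F_u): upper limit = 2.4·22·6·410 / 1000 = 129.9 kN.
  Edge l_c = 55 − 24/2 = 43 → r_n = 126.9 kN; interior l_c = 70 − 24 = 46 → r_n = 129.9 kN.
  R_n,bearing = 2·126.9 + 8·129.9 = 1293 kN → 0.75 × 1293 = 970 kN.
Bearing governs: 970 kN.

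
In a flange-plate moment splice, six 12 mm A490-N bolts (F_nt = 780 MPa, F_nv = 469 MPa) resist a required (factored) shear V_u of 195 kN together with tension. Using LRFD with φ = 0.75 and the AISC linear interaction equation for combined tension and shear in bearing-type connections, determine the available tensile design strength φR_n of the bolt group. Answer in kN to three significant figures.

A_b = π·12²/4 = 113.1 mm²; f_rv = 195 × 1000 / (6 × 113.1) = 287.4 MPa.
F'_nt = 1.3 F_nt − (F_nt / φF_nv) f_rv = 1.3·780 − (780/(0.75·469))·287.4 = 376.8 MPa, capped at F_nt → F'_nt = 376.8 MPa.
R_n = F'_nt · A_b · n = 376.8 × 113.1 × 6 / 1000 = 255.7 kN.
Design strength φR_n = 0.75 × 255.7 = 192 kN.

192 kN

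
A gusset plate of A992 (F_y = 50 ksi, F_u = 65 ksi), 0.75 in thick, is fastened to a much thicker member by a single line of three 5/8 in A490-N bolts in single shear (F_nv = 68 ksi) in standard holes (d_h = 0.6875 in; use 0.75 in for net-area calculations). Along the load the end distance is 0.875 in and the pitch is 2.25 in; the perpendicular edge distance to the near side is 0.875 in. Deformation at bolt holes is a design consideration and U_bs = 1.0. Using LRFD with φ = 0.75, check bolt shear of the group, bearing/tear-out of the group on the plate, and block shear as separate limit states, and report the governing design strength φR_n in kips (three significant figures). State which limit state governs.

Bolt shear: A_b = π·0.625²/4 = 0.3068 in²; R_n = 68 × 0.3068 × 3 × 1 = 62.59 kips → 0.75 × 62.59 = 46.9 kips.
Bearing: edge l_c = 0.5312, r_n = 31.08 kips; interior l_c = 1.562, r_n = 73.12 kips; R_n = 31.08 + 2·73.12 = 177.3 kips → 133 kips.
Block shear: A_gv = 4.031, A_nv = 2.625, A_nt = 0.375 in²; R_n = min(0.6F_uA_nv, 0.6F_yA_gv) + U_bs·F_u·A_nt = 126.8 kips → 95.1 kips.
Bolt shear governs: 46.9 kips.

46.9 kips (bolt shear governs)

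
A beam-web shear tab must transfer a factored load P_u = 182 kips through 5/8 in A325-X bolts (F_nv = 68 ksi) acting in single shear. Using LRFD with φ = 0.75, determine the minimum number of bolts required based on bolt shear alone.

A_b = π·0.625²/4 = 0.3068 in².
Per-bolt design strength φR_n = 0.75 × 68 × 0.3068 × 1 = 15.65 kips.
n ≥ 182 / 15.65 = 11.63 → use 12 bolts.

12 bolts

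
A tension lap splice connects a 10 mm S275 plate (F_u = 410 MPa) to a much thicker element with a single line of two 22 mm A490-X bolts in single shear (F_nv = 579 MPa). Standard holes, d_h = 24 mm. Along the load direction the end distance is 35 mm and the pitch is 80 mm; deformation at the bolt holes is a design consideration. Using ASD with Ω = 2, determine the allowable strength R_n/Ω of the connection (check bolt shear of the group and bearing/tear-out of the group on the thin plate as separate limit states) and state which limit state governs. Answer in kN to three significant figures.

165 kN (bearing governs)

Bolt shear: A_b = π·22²/4 = 380.1 mm²; R_n = 579 × 380.1 × 2 × 1 / 1000 = 440.2 kN → 440.2 / 2 = 220 kN.
Bearing (1.2 l_c t F_u ≤ 2.4 d t F_u): upper limit = 2.4·22·10·410 / 1000 = 216.5 kN.
  Edge l_c = 35 − 24/2 = 23 → r_n = 113.2 kN; interior l_c = 80 − 24 = 56 → r_n = 216.5 kN.
  R_n,bearing = 1·113.2 + 1·216.5 = 329.6 kN → 329.6 / 2 = 165 kN.
Bearing governs: 165 kN.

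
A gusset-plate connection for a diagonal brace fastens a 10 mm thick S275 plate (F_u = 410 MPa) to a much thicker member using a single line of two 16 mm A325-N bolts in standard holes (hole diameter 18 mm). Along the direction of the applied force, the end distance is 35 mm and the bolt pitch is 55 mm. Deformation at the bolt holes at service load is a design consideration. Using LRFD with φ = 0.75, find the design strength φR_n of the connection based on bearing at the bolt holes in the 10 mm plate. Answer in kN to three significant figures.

214 kN

Per bolt r_n = 1.2 l_c t F_u ≤ 2.4 d t F_u; upper limit = 2.4 × 16 × 10 × 410 / 1000 = 157.4 kN.
Edge bolt: l_c = 35 − 18/2 = 26 mm → 1.2 × 26 × 10 × 410 / 1000 = 127.9 → r_n = 127.9 kN.
Interior bolts: l_c = 55 − 18 = 37 mm → 1.2 × 37 × 10 × 410 / 1000 = 182 → r_n = 157.4 kN.
R_n = 1 × 127.9 + 1 × 157.4 = 285.4 kN.
Design strength φR_n = 0.75 × 285.4 = 214 kN.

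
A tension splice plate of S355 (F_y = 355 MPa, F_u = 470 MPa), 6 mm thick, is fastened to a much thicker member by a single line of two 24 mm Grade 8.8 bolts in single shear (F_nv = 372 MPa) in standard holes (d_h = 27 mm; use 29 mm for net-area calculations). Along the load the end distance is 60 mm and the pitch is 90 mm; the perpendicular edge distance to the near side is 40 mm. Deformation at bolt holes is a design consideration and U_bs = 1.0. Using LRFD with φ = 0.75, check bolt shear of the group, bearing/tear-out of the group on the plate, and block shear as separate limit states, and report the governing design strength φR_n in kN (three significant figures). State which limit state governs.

Bolt shear: A_b = π·24²/4 = 452.4 mm²; R_n = 372 × 452.4 × 2 × 1 / 1000 = 336.6 kN → 0.75 × 336.6 = 252 kN.
Bearing: edge l_c = 46.5, r_n = 157.4 kN; interior l_c = 63, r_n = 162.4 kN; R_n = 157.4 + 1·162.4 = 319.8 kN → 240 kN.
Block shear: A_gv = 900, A_nv = 639, A_nt = 153 mm²; R_n = min(0.6F_uA_nv, 0.6F_yA_gv) + U_bs·F_u·A_nt = 252.1 kN → 189 kN.
Block shear governs: 189 kN.

189 kN (block shear governs)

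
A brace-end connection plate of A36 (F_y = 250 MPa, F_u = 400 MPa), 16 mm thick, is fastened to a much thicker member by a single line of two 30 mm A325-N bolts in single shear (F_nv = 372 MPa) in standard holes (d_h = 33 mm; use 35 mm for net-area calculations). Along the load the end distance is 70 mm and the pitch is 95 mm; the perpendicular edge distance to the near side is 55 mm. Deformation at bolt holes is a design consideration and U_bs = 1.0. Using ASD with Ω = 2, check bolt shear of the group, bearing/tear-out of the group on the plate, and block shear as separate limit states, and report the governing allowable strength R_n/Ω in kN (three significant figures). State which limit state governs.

Bolt shear: A_b = π·30²/4 = 706.9 mm²; R_n = 372 × 706.9 × 2 × 1 / 1000 = 525.9 kN → 525.9 / 2 = 263 kN.
Bearing: edge l_c = 53.5, r_n = 410.9 kN; interior l_c = 62, r_n = 460.8 kN; R_n = 410.9 + 1·460.8 = 871.7 kN → 436 kN.
Block shear: A_gv = 2640, A_nv = 1800, A_nt = 600 mm²; R_n = min(0.6F_uA_nv, 0.6F_yA_gv) + U_bs·F_u·A_nt = 636 kN → 318 kN.
Bolt shear governs: 263 kN.

263 kN (bolt shear governs)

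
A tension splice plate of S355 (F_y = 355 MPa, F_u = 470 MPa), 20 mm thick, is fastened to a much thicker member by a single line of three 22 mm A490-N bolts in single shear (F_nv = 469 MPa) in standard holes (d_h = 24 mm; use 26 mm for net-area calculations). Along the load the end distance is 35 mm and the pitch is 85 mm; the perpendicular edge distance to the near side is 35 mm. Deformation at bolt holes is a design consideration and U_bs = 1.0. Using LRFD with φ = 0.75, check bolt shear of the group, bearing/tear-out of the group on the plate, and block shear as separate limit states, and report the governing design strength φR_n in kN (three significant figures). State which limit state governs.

Bolt shear: A_b = π·22²/4 = 380.1 mm²; R_n = 469 × 380.1 × 3 × 1 / 1000 = 534.8 kN → 0.75 × 534.8 = 401 kN.
Bearing: edge l_c = 23, r_n = 259.4 kN; interior l_c = 61, r_n = 496.3 kN; R_n = 259.4 + 2·496.3 = 1252 kN → 939 kN.
Block shear: A_gv = 4100, A_nv = 2800, A_nt = 440 mm²; R_n = min(0.6F_uA_nv, 0.6F_yA_gv) + U_bs·F_u·A_nt = 996.4 kN → 747 kN.
Bolt shear governs: 401 kN.

401 kN (bolt shear governs)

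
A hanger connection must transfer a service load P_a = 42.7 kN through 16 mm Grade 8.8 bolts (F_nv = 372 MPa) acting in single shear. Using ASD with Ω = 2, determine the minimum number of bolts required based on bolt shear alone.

A_b = π·16²/4 = 201.1 mm².
Per-bolt allowable strength R_n/Ω = 372 × 201.1 × 1 / 1000 / 2 = 37.4 kN.
n ≥ 42.7 / 37.4 = 1.142 → use 2 bolts.

2 bolts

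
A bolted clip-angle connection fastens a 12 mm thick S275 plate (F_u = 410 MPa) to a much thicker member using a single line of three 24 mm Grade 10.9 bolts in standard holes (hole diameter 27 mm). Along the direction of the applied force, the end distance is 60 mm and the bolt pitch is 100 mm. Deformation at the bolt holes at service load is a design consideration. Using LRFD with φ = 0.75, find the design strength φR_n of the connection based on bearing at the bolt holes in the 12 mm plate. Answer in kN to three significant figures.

631 kN

Per bolt r_n = 1.2 l_c t F_u ≤ 2.4 d t F_u; upper limit = 2.4 × 24 × 12 × 410 / 1000 = 283.4 kN.
Edge bolt: l_c = 60 − 27/2 = 46.5 mm → 1.2 × 46.5 × 12 × 410 / 1000 = 274.5 → r_n = 274.5 kN.
Interior bolts: l_c = 100 − 27 = 73 mm → 1.2 × 73 × 12 × 410 / 1000 = 431 → r_n = 283.4 kN.
R_n = 1 × 274.5 + 2 × 283.4 = 841.3 kN.
Design strength φR_n = 0.75 × 841.3 = 631 kN.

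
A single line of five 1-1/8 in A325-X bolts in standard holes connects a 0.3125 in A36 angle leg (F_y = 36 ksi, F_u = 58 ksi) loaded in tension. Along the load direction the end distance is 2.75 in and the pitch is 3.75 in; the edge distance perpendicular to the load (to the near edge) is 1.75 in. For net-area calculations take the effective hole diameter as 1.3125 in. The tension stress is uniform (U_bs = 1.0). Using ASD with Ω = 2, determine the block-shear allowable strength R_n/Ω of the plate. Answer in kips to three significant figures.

69.8 kips

Shear plane L_v = 2.75 + 4·3.75 = 17.75 in; A_gv = 17.75 × 0.3125 = 5.547 in².
A_nv = (17.75 − 4.5·1.3125) × 0.3125 = 3.701 in².
A_nt = (1.75 − 0.5·1.3125) × 0.3125 = 0.3418 in².
0.6 F_u A_nv = 128.8 kips; 0.6 F_y A_gv = 119.8 kips → shear yielding governs the shear term.
R_n = 119.8 + 1.0 × 58 × 0.3418 = 139.6 kips.
Allowable strength R_n/Ω = 139.6 / 2 = 69.8 kips.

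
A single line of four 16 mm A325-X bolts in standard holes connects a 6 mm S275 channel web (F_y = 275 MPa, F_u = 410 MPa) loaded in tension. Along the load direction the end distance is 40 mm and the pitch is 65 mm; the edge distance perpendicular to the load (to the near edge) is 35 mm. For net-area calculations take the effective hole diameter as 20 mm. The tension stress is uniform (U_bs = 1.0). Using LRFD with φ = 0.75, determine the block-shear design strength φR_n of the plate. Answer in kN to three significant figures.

221 kN

Shear plane L_v = 40 + 3·65 = 235 mm; A_gv = 235 × 6 = 1410 mm².
A_nv = (235 − 3.5·20) × 6 = 990 mm².
A_nt = (35 − 0.5·20) × 6 = 150 mm².
0.6 F_u A_nv = 243.5 kN; 0.6 F_y A_gv = 232.7 kN → shear yielding governs the shear term.
R_n = 232.7 + 1.0 × 410 × 150 / 1000 = 294.1 kN.
Design strength φR_n = 0.75 × 294.1 = 221 kN.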